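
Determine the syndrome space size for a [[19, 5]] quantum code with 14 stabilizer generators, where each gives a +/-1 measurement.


Each stabilizer generator gives a binary (+1 or -1) measurement outcome.
With 14 independent generators:
Total syndromes = 2^14
= 16384

16384


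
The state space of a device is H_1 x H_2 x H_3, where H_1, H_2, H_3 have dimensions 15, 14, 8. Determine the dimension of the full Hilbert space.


dim(H_1 x H_2 x H_3) = 15 * 14 * 8
= 210 * 8
= 1680

1680


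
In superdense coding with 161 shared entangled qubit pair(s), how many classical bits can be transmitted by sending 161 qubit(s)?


Superdense coding allows 2 classical bits per shared entangled pair.
161 pair(s) -> 2 * 161 = 322 classical bits

322


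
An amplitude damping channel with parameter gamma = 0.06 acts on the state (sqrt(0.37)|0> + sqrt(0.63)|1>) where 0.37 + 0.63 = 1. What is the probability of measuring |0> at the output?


For amplitude damping with parameter gamma on state sqrt(a)|0> + sqrt(b)|1>:
alpha^2 = 0.37, beta^2 = 0.63
P(|0>) = alpha^2 + gamma * beta^2
= 0.37 + 0.06 * 0.63
= 0.37 + 0.0378
= 0.4078

0.4078


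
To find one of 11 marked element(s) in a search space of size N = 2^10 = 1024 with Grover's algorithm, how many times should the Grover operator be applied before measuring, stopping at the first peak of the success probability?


After j Grover iterations the success probability is P(j) = sin^2((2j+1)*theta), where sin(theta) = sqrt(k/N).
N = 2^10 = 1024, k = 11
sin(theta) = sqrt(k/N) = 0.1036445247
theta = arcsin(sqrt(k/N)) = 0.103830989 rad
P(j) reaches its first maximum when (2j+1)*theta is as close as possible to pi/2, i.e. j = round(pi/(4*theta) - 1/2).
pi/(4*theta) - 1/2 = 7.0642
(For comparison, the common estimate pi/4 * sqrt(N/k) = 7.5778; the exact maximiser is used here.)
Optimal iterations = 7

7


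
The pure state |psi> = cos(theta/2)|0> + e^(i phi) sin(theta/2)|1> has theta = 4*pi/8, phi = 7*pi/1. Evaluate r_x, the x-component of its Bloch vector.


theta = 1.5708, phi = 21.9911
r_x = sin(theta)*cos(phi) = 1.0000 * -1.0000
r_x = -1.0000

-1.0000


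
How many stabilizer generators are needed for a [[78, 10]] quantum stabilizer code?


For an [[n,k]] stabilizer code:
Number of stabilizer generators = n - k
= 78 - 10
= 68

68


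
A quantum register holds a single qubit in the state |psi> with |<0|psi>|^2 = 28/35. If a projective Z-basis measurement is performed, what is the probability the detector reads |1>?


|alpha|^2 = 28/35 = 0.8000
|beta|^2 = 1 - 28/35 = 7/35 = 0.2000
P(|1>) = |beta|^2 = 0.2000

0.2000


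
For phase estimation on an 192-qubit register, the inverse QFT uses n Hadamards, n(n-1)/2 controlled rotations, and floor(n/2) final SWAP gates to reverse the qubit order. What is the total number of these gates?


Hadamard gates: 192
Controlled rotations: n*(n-1)/2 = 192*191/2 = 18336
SWAP gates: floor(n/2) = floor(192/2) = 96
Total = 192 + 18336 + 96
= 18624

18624


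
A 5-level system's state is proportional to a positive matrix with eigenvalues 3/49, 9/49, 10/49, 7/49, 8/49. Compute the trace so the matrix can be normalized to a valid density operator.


tr(M) = sum of eigenvalues
= 3/49 + 9/49 + 10/49 + 7/49 + 8/49
= 37/49
= 0.7551

0.7551


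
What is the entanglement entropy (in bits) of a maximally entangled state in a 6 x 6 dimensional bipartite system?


For a maximally entangled state in d x d:
S = log2(d) = log2(6)
= 2.5850

2.5850


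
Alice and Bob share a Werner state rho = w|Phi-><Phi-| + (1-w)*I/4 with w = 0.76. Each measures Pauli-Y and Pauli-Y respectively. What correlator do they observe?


|Phi-> = (|00> - |11>)/sqrt(2)
For the pure Bell state, <Y_A Y_B> = +1 (Bell-state Pauli correlator).
The maximally-mixed part I/4 has tr(I/4 * P tensor P) = 0 for any traceless Pauli P.
So <Y_A Y_B>_rho = w * (+1) + (1 - w) * 0
= 0.76 * (+1)
= 0.7600

0.7600


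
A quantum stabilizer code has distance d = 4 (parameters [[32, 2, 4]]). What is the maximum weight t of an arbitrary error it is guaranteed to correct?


Code parameters: [[32, 2, 4]], distance d = 4.
Number of correctable errors = floor((d-1)/2)
= floor((4 - 1)/2)
= floor(3/2)
= 1

1


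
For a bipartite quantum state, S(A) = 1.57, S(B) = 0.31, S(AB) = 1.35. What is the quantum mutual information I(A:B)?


I(A:B) = S(A) + S(B) - S(AB)
= 1.57 + 0.31 - 1.35
= 0.5300

0.5300


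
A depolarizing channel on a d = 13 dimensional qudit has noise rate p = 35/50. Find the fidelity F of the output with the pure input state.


F = (1-p) + p/d
= (1 - 0.7000) + 0.7000/13
= 0.3000 + 0.0538
= 0.3538

0.3538


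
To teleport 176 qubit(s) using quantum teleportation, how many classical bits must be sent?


Quantum teleportation requires 2 classical bits per qubit teleported.
176 qubit(s) -> 2 * 176 = 352 classical bits

352


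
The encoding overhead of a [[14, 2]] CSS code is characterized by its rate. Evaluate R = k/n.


Code rate R = k/n
= 2/14
= 0.1429

0.1429


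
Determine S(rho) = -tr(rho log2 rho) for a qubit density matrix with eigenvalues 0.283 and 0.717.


S = -p*log2(p) - (1-p)*log2(1-p)
p = 0.2830, 1-p = 0.7170
= -0.2830 * log2(0.2830) - 0.7170 * log2(0.7170)
= -(-0.5154) - (-0.3441)
= 0.8595

0.8595


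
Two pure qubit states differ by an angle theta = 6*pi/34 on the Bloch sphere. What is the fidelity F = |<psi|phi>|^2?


For states separated by angle theta on Bloch sphere:
F = cos^2(theta/2)
theta = 6*pi/34 = 0.5544
theta/2 = 0.2772
cos(theta/2) = 0.9618
F = 0.9251

0.9251


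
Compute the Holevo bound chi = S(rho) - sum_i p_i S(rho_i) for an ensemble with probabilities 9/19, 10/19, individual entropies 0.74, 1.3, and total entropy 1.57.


chi = S(rho) - sum_i p_i * S(rho_i)
Weighted entropy = 9/19 * 0.74 + 10/19 * 1.3
= 1.0347
chi = 1.57 - 1.0347
= 0.5353

0.5353


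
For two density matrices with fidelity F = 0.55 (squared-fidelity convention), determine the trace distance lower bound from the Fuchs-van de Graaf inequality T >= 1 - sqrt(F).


Fuchs-van de Graaf (squared-fidelity convention): 1 - sqrt(F) <= T <= sqrt(1 - F).
Lower bound: T >= 1 - sqrt(F)
sqrt(F) = sqrt(0.55) = 0.7416
T >= 1 - 0.7416
T >= 0.2584

0.2584


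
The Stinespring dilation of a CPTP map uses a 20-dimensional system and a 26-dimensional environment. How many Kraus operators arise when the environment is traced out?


Tracing out the environment in an orthonormal basis {|i>_E} gives Kraus operators K_i = <i|_E U |0>_E.
Number of Kraus operators = dim(H_env) = d_env
= 26

26


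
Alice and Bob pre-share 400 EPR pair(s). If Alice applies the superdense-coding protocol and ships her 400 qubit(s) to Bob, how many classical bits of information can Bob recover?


Superdense coding allows 2 classical bits per shared entangled pair.
400 pair(s) -> 2 * 400 = 800 classical bits

800


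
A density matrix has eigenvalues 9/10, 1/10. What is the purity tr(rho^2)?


tr(rho^2) = sum of eigenvalues squared
= (9/10)^2 + (1/10)^2
= (81 + 1) / 100
= 82/100
= 0.8200

0.8200


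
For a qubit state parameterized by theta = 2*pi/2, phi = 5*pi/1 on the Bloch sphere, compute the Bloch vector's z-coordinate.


theta = 3.1416, phi = 15.7080
r_z = cos(theta) = -1.0000

-1.0000


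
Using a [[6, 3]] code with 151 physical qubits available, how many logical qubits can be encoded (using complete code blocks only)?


Each code block uses 6 physical qubits for 3 logical qubit(s).
Number of complete blocks = floor(151 / 6) = 25
Logical qubits = 25 * 3
= 75

75


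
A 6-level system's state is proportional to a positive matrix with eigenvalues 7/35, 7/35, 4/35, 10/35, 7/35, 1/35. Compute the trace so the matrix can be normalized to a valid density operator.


tr(M) = sum of eigenvalues
= 7/35 + 7/35 + 4/35 + 10/35 + 7/35 + 1/35
= 36/35
= 1.0286

1.0286


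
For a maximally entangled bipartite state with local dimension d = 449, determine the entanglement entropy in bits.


For a maximally entangled state in d x d:
S = log2(d) = log2(449)
= 8.8106

8.8106


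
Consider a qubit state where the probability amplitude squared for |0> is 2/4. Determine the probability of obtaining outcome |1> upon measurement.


|alpha|^2 = 2/4 = 0.5000
|beta|^2 = 1 - 2/4 = 2/4 = 0.5000
P(|1>) = |beta|^2 = 0.5000

0.5000


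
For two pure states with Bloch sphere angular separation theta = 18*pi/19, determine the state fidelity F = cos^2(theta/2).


For states separated by angle theta on Bloch sphere:
F = cos^2(theta/2)
theta = 18*pi/19 = 2.9762
theta/2 = 1.4881
cos(theta/2) = 0.0826
F = 0.0068

0.0068


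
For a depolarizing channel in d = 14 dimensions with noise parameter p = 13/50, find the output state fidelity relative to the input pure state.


F = (1-p) + p/d
= (1 - 0.2600) + 0.2600/14
= 0.7400 + 0.0186
= 0.7586

0.7586


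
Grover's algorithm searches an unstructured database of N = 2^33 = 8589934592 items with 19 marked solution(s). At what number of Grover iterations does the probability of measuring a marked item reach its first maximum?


After j Grover iterations the success probability is P(j) = sin^2((2j+1)*theta), where sin(theta) = sqrt(k/N).
N = 2^33 = 8589934592, k = 19
sin(theta) = sqrt(k/N) = 4.703074648e-05
theta = arcsin(sqrt(k/N)) = 4.70307465e-05 rad
P(j) reaches its first maximum when (2j+1)*theta is as close as possible to pi/2, i.e. j = round(pi/(4*theta) - 1/2).
pi/(4*theta) - 1/2 = 16699.1746
(For comparison, the common estimate pi/4 * sqrt(N/k) = 16699.6746; the exact maximiser is used here.)
Optimal iterations = 16699

16699


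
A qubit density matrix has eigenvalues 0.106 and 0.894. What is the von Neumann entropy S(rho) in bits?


S = -p*log2(p) - (1-p)*log2(1-p)
p = 0.1060, 1-p = 0.8940
= -0.1060 * log2(0.1060) - 0.8940 * log2(0.8940)
= -(-0.3432) - (-0.1445)
= 0.4877

0.4877


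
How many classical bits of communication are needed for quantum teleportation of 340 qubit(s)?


Quantum teleportation requires 2 classical bits per qubit teleported.
340 qubit(s) -> 2 * 340 = 680 classical bits

680


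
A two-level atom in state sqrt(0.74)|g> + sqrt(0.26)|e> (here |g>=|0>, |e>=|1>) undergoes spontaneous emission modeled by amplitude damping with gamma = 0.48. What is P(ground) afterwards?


For amplitude damping with parameter gamma on state sqrt(a)|0> + sqrt(b)|1>:
alpha^2 = 0.74, beta^2 = 0.26
P(|0>) = alpha^2 + gamma * beta^2
= 0.74 + 0.48 * 0.26
= 0.74 + 0.1248
= 0.8648

0.8648


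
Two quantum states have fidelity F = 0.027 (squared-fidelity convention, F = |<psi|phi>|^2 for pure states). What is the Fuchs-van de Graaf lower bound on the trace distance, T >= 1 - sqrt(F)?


Fuchs-van de Graaf (squared-fidelity convention): 1 - sqrt(F) <= T <= sqrt(1 - F).
Lower bound: T >= 1 - sqrt(F)
sqrt(F) = sqrt(0.027) = 0.1643
T >= 1 - 0.1643
T >= 0.8357

0.8357


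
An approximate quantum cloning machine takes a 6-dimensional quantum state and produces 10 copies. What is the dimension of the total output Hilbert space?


Output space = H^(tensor 10) where dim(H) = 6
dim = 6^10
= 36 (after 2 factors)
= 216 (after 3 factors)
= 1296 (after 4 factors)
= 7776 (after 5 factors)
= 46656 (after 6 factors)
= 279936 (after 7 factors)
= 1679616 (after 8 factors)
= 10077696 (after 9 factors)
= 60466176 (after 10 factors)
= 60466176

60466176


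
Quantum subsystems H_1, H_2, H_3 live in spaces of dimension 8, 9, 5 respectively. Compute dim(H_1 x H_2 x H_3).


dim(H_1 x H_2 x H_3) = 8 * 9 * 5
= 72 * 5
= 360

360


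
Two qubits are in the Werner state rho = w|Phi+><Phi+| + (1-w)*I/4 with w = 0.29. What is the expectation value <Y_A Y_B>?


|Phi+> = (|00> + |11>)/sqrt(2)
For the pure Bell state, <Y_A Y_B> = -1 (Bell-state Pauli correlator).
The maximally-mixed part I/4 has tr(I/4 * P tensor P) = 0 for any traceless Pauli P.
So <Y_A Y_B>_rho = w * (-1) + (1 - w) * 0
= 0.29 * (-1)
= -0.2900

-0.2900


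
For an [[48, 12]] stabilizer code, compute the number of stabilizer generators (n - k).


For an [[n,k]] stabilizer code:
Number of stabilizer generators = n - k
= 48 - 12
= 36

36


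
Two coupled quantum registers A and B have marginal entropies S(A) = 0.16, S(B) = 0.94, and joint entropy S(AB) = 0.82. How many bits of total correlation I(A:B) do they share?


I(A:B) = S(A) + S(B) - S(AB)
= 0.16 + 0.94 - 0.82
= 0.2800

0.2800


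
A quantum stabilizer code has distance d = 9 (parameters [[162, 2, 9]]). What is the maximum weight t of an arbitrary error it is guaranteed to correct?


Code parameters: [[162, 2, 9]], distance d = 9.
Number of correctable errors = floor((d-1)/2)
= floor((9 - 1)/2)
= floor(8/2)
= 4

4


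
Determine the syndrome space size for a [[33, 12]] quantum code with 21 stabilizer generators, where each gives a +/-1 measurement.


Each stabilizer generator gives a binary (+1 or -1) measurement outcome.
With 21 independent generators:
Total syndromes = 2^21
= 2097152

2097152


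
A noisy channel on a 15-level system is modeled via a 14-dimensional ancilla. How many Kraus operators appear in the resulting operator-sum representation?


Tracing out the environment in an orthonormal basis {|i>_E} gives Kraus operators K_i = <i|_E U |0>_E.
Number of Kraus operators = dim(H_env) = d_env
= 14

14


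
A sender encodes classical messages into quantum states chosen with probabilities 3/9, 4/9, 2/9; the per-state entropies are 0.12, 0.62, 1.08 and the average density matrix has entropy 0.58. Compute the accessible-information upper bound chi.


chi = S(rho) - sum_i p_i * S(rho_i)
Weighted entropy = 3/9 * 0.12 + 4/9 * 0.62 + 2/9 * 1.08
= 0.5556
chi = 0.58 - 0.5556
= 0.0244

0.0244


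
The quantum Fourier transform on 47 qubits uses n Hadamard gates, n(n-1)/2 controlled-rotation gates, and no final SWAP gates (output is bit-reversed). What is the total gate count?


Hadamard gates: 47
Controlled rotations: n*(n-1)/2 = 47*46/2 = 1081
SWAP gates: 0 (omitted)
Total = 47 + 1081
= 1128

1128


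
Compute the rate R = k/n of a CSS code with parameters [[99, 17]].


Code rate R = k/n
= 17/99
= 0.1717

0.1717


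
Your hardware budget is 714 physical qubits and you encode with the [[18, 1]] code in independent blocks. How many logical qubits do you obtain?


Each code block uses 18 physical qubits for 1 logical qubit(s).
Number of complete blocks = floor(714 / 18) = 39
Logical qubits = 39 * 1
= 39

39


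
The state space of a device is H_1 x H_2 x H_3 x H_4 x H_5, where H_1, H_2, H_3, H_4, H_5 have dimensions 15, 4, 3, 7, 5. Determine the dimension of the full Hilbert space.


dim(H_1 x H_2 x H_3 x H_4 x H_5) = 15 * 4 * 3 * 7 * 5
= 60 * 3 * 7 * 5
= 180 * 7 * 5
= 1260 * 5
= 6300

6300


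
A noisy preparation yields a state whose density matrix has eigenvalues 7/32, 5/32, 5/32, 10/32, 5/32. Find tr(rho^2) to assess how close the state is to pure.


tr(rho^2) = sum of eigenvalues squared
= (7/32)^2 + (5/32)^2 + (5/32)^2 + (10/32)^2 + (5/32)^2
= (49 + 25 + 25 + 100 + 25) / 1024
= 224/1024
= 0.2188

0.2188


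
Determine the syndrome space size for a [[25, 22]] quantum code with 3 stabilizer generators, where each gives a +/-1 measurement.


Each stabilizer generator gives a binary (+1 or -1) measurement outcome.
With 3 independent generators:
Total syndromes = 2^3
= 8

8


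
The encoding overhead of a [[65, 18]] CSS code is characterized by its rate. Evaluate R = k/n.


Code rate R = k/n
= 18/65
= 0.2769

0.2769


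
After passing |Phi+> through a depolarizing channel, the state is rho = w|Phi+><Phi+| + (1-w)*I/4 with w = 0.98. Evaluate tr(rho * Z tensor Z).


|Phi+> = (|00> + |11>)/sqrt(2)
For the pure Bell state, <Z_A Z_B> = +1 (Bell-state Pauli correlator).
The maximally-mixed part I/4 has tr(I/4 * P tensor P) = 0 for any traceless Pauli P.
So <Z_A Z_B>_rho = w * (+1) + (1 - w) * 0
= 0.98 * (+1)
= 0.9800

0.9800


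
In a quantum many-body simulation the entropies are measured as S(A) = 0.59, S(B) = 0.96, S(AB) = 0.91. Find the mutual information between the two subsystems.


I(A:B) = S(A) + S(B) - S(AB)
= 0.59 + 0.96 - 0.91
= 0.6400

0.6400


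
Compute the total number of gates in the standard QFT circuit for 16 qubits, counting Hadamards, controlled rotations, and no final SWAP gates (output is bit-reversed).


Hadamard gates: 16
Controlled rotations: n*(n-1)/2 = 16*15/2 = 120
SWAP gates: 0 (omitted)
Total = 16 + 120
= 136

136


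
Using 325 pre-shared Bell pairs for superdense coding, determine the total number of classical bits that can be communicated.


Superdense coding allows 2 classical bits per shared entangled pair.
325 pair(s) -> 2 * 325 = 650 classical bits

650


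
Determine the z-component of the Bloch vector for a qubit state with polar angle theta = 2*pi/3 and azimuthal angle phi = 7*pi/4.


theta = 2.0944, phi = 5.4978
r_z = cos(theta) = -0.5000

-0.5000


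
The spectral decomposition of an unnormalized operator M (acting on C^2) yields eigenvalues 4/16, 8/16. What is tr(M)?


tr(M) = sum of eigenvalues
= 4/16 + 8/16
= 12/16
= 0.7500

0.7500


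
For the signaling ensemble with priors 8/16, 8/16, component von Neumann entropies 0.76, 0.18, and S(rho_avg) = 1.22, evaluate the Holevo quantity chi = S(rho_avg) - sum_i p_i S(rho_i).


chi = S(rho) - sum_i p_i * S(rho_i)
Weighted entropy = 8/16 * 0.76 + 8/16 * 0.18
= 0.4700
chi = 1.22 - 0.4700
= 0.7500

0.7500


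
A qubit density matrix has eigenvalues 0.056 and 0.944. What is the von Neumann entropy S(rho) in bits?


S = -p*log2(p) - (1-p)*log2(1-p)
p = 0.0560, 1-p = 0.9440
= -0.0560 * log2(0.0560) - 0.9440 * log2(0.9440)
= -(-0.2329) - (-0.0785)
= 0.3114

0.3114


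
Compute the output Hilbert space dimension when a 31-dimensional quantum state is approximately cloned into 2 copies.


Output space = H^(tensor 2) where dim(H) = 31
dim = 31^2
= 961

961


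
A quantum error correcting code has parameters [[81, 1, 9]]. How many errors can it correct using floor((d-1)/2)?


Code parameters: [[81, 1, 9]], distance d = 9.
Number of correctable errors = floor((d-1)/2)
= floor((9 - 1)/2)
= floor(8/2)
= 4

4


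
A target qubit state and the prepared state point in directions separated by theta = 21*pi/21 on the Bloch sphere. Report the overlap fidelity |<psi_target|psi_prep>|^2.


For states separated by angle theta on Bloch sphere:
F = cos^2(theta/2)
theta = 21*pi/21 = 3.1416
theta/2 = 1.5708
cos(theta/2) = 0.0000
F = 0.0000

0.0000


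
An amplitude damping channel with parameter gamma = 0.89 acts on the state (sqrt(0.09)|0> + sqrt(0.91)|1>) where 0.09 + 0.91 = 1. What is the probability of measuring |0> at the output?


For amplitude damping with parameter gamma on state sqrt(a)|0> + sqrt(b)|1>:
alpha^2 = 0.09, beta^2 = 0.91
P(|0>) = alpha^2 + gamma * beta^2
= 0.09 + 0.89 * 0.91
= 0.09 + 0.8099
= 0.8999

0.8999


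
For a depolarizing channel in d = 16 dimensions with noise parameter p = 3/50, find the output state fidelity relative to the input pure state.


F = (1-p) + p/d
= (1 - 0.0600) + 0.0600/16
= 0.9400 + 0.0037
= 0.9437

0.9437


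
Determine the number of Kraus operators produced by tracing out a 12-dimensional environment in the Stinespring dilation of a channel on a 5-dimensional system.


Tracing out the environment in an orthonormal basis {|i>_E} gives Kraus operators K_i = <i|_E U |0>_E.
Number of Kraus operators = dim(H_env) = d_env
= 12

12


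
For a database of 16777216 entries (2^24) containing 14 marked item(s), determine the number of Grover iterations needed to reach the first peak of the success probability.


After j Grover iterations the success probability is P(j) = sin^2((2j+1)*theta), where sin(theta) = sqrt(k/N).
N = 2^24 = 16777216, k = 14
sin(theta) = sqrt(k/N) = 0.0009134905729
theta = arcsin(sqrt(k/N)) = 0.0009134907 rad
P(j) reaches its first maximum when (2j+1)*theta is as close as possible to pi/2, i.e. j = round(pi/(4*theta) - 1/2).
pi/(4*theta) - 1/2 = 859.2769
(For comparison, the common estimate pi/4 * sqrt(N/k) = 859.7770; the exact maximiser is used here.)
Optimal iterations = 859

859


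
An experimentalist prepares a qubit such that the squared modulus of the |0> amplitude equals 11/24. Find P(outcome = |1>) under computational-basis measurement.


|alpha|^2 = 11/24 = 0.4583
|beta|^2 = 1 - 11/24 = 13/24 = 0.5417
P(|1>) = |beta|^2 = 0.5417

0.5417


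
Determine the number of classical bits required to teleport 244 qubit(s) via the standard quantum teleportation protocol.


Quantum teleportation requires 2 classical bits per qubit teleported.
244 qubit(s) -> 2 * 244 = 488 classical bits

488


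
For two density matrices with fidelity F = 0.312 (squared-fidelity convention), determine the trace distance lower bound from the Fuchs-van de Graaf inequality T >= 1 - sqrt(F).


Fuchs-van de Graaf (squared-fidelity convention): 1 - sqrt(F) <= T <= sqrt(1 - F).
Lower bound: T >= 1 - sqrt(F)
sqrt(F) = sqrt(0.312) = 0.5586
T >= 1 - 0.5586
T >= 0.4414

0.4414


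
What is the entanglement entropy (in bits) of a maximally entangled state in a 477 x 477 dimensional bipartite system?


For a maximally entangled state in d x d:
S = log2(d) = log2(477)
= 8.8978

8.8978


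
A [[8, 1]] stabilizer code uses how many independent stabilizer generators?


For an [[n,k]] stabilizer code:
Number of stabilizer generators = n - k
= 8 - 1
= 7

7


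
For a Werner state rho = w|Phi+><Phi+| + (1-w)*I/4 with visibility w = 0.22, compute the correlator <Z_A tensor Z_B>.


|Phi+> = (|00> + |11>)/sqrt(2)
For the pure Bell state, <Z_A Z_B> = +1 (Bell-state Pauli correlator).
The maximally-mixed part I/4 has tr(I/4 * P tensor P) = 0 for any traceless Pauli P.
So <Z_A Z_B>_rho = w * (+1) + (1 - w) * 0
= 0.22 * (+1)
= 0.2200

0.2200


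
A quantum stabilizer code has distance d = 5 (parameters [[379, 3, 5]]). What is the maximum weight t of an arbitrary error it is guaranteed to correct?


Code parameters: [[379, 3, 5]], distance d = 5.
Number of correctable errors = floor((d-1)/2)
= floor((5 - 1)/2)
= floor(4/2)
= 2

2


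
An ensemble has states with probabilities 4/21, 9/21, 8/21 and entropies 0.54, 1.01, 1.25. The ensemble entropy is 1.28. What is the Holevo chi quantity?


chi = S(rho) - sum_i p_i * S(rho_i)
Weighted entropy = 4/21 * 0.54 + 9/21 * 1.01 + 8/21 * 1.25
= 1.0119
chi = 1.28 - 1.0119
= 0.2681

0.2681


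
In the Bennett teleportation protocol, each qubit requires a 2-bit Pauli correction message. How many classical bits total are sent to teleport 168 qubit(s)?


Quantum teleportation requires 2 classical bits per qubit teleported.
168 qubit(s) -> 2 * 168 = 336 classical bits

336


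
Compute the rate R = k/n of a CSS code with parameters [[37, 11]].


Code rate R = k/n
= 11/37
= 0.2973

0.2973


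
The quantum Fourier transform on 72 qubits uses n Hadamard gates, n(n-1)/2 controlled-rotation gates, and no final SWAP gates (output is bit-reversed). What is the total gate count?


Hadamard gates: 72
Controlled rotations: n*(n-1)/2 = 72*71/2 = 2556
SWAP gates: 0 (omitted)
Total = 72 + 2556
= 2628

2628


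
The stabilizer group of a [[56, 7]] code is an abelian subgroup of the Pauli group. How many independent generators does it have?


For an [[n,k]] stabilizer code:
Number of stabilizer generators = n - k
= 56 - 7
= 49

49


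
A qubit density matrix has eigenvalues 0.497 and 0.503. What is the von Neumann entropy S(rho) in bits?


S = -p*log2(p) - (1-p)*log2(1-p)
p = 0.4970, 1-p = 0.5030
= -0.4970 * log2(0.4970) - 0.5030 * log2(0.5030)
= -(-0.5013) - (-0.4987)
= 1.0000

1.0000


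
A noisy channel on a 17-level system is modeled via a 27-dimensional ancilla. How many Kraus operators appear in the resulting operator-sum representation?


Tracing out the environment in an orthonormal basis {|i>_E} gives Kraus operators K_i = <i|_E U |0>_E.
Number of Kraus operators = dim(H_env) = d_env
= 27

27


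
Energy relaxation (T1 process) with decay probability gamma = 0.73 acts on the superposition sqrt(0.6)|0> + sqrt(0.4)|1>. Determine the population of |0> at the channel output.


For amplitude damping with parameter gamma on state sqrt(a)|0> + sqrt(b)|1>:
alpha^2 = 0.6, beta^2 = 0.4
P(|0>) = alpha^2 + gamma * beta^2
= 0.6 + 0.73 * 0.4
= 0.6 + 0.2920
= 0.8920

0.8920


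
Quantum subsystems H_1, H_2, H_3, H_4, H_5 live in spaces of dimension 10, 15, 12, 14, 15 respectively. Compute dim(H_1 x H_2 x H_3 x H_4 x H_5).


dim(H_1 x H_2 x H_3 x H_4 x H_5) = 10 * 15 * 12 * 14 * 15
= 150 * 12 * 14 * 15
= 1800 * 14 * 15
= 25200 * 15
= 378000

378000


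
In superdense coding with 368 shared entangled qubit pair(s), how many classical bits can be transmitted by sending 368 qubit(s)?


Superdense coding allows 2 classical bits per shared entangled pair.
368 pair(s) -> 2 * 368 = 736 classical bits

736


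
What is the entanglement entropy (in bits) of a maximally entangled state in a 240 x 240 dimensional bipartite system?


For a maximally entangled state in d x d:
S = log2(d) = log2(240)
= 7.9069

7.9069


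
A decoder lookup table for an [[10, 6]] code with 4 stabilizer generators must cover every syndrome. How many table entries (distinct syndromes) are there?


Each stabilizer generator gives a binary (+1 or -1) measurement outcome.
With 4 independent generators:
Total syndromes = 2^4
= 16

16


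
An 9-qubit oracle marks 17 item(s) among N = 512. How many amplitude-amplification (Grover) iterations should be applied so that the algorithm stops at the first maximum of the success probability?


After j Grover iterations the success probability is P(j) = sin^2((2j+1)*theta), where sin(theta) = sqrt(k/N).
N = 2^9 = 512, k = 17
sin(theta) = sqrt(k/N) = 0.1822172467
theta = arcsin(sqrt(k/N)) = 0.1832409814 rad
P(j) reaches its first maximum when (2j+1)*theta is as close as possible to pi/2, i.e. j = round(pi/(4*theta) - 1/2).
pi/(4*theta) - 1/2 = 3.7861
(For comparison, the common estimate pi/4 * sqrt(N/k) = 4.3102; the exact maximiser is used here.)
Optimal iterations = 4

4


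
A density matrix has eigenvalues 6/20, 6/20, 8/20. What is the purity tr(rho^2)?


tr(rho^2) = sum of eigenvalues squared
= (6/20)^2 + (6/20)^2 + (8/20)^2
= (36 + 36 + 64) / 400
= 136/400
= 0.3400

0.3400


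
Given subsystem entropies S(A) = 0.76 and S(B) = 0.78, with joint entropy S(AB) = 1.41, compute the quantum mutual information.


I(A:B) = S(A) + S(B) - S(AB)
= 0.76 + 0.78 - 1.41
= 0.1300

0.1300


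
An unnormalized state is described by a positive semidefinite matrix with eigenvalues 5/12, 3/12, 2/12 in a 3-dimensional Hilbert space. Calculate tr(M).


tr(M) = sum of eigenvalues
= 5/12 + 3/12 + 2/12
= 10/12
= 0.8333

0.8333


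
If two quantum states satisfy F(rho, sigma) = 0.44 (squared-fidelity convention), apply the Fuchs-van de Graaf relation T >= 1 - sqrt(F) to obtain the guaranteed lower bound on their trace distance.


Fuchs-van de Graaf (squared-fidelity convention): 1 - sqrt(F) <= T <= sqrt(1 - F).
Lower bound: T >= 1 - sqrt(F)
sqrt(F) = sqrt(0.44) = 0.6633
T >= 1 - 0.6633
T >= 0.3367

0.3367


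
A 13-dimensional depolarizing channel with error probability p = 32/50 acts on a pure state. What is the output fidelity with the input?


F = (1-p) + p/d
= (1 - 0.6400) + 0.6400/13
= 0.3600 + 0.0492
= 0.4092

0.4092


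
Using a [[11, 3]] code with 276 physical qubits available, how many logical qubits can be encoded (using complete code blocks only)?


Each code block uses 11 physical qubits for 3 logical qubit(s).
Number of complete blocks = floor(276 / 11) = 25
Logical qubits = 25 * 3
= 75

75


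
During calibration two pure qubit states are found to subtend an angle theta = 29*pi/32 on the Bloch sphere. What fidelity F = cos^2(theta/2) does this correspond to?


For states separated by angle theta on Bloch sphere:
F = cos^2(theta/2)
theta = 29*pi/32 = 2.8471
theta/2 = 1.4235
cos(theta/2) = 0.1467
F = 0.0215

0.0215


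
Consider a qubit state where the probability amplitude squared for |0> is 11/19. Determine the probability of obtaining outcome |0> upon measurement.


|alpha|^2 = 11/19 = 0.5789
|beta|^2 = 1 - 11/19 = 8/19 = 0.4211
P(|0>) = |alpha|^2 = 0.5789

0.5789


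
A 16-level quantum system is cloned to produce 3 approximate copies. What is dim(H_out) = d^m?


Output space = H^(tensor 3) where dim(H) = 16
dim = 16^3
= 256 (after 2 factors)
= 4096 (after 3 factors)
= 4096

4096


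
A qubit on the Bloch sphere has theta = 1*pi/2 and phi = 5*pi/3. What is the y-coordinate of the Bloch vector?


theta = 1.5708, phi = 5.2360
r_y = sin(theta)*sin(phi) = 1.0000 * -0.8660
r_y = -0.8660

-0.8660


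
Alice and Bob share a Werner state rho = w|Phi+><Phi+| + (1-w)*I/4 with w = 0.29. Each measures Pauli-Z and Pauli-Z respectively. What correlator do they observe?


|Phi+> = (|00> + |11>)/sqrt(2)
For the pure Bell state, <Z_A Z_B> = +1 (Bell-state Pauli correlator).
The maximally-mixed part I/4 has tr(I/4 * P tensor P) = 0 for any traceless Pauli P.
So <Z_A Z_B>_rho = w * (+1) + (1 - w) * 0
= 0.29 * (+1)
= 0.2900

0.2900


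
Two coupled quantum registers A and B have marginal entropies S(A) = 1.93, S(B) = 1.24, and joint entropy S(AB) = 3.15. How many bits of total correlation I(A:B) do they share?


I(A:B) = S(A) + S(B) - S(AB)
= 1.93 + 1.24 - 3.15
= 0.0200

0.0200


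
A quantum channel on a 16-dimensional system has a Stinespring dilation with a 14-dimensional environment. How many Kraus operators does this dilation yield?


Tracing out the environment in an orthonormal basis {|i>_E} gives Kraus operators K_i = <i|_E U |0>_E.
Number of Kraus operators = dim(H_env) = d_env
= 14

14


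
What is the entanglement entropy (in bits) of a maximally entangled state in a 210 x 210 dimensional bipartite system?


For a maximally entangled state in d x d:
S = log2(d) = log2(210)
= 7.7142

7.7142


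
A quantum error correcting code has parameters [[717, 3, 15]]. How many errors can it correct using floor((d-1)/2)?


Code parameters: [[717, 3, 15]], distance d = 15.
Number of correctable errors = floor((d-1)/2)
= floor((15 - 1)/2)
= floor(14/2)
= 7

7


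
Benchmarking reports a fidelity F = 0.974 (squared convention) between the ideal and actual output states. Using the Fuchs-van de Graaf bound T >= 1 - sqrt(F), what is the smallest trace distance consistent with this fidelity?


Fuchs-van de Graaf (squared-fidelity convention): 1 - sqrt(F) <= T <= sqrt(1 - F).
Lower bound: T >= 1 - sqrt(F)
sqrt(F) = sqrt(0.974) = 0.9869
T >= 1 - 0.9869
T >= 0.0131

0.0131


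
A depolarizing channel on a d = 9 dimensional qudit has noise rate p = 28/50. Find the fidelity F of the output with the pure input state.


F = (1-p) + p/d
= (1 - 0.5600) + 0.5600/9
= 0.4400 + 0.0622
= 0.5022

0.5022


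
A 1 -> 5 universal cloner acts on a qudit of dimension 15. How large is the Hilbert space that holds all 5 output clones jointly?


Output space = H^(tensor 5) where dim(H) = 15
dim = 15^5
= 225 (after 2 factors)
= 3375 (after 3 factors)
= 50625 (after 4 factors)
= 759375 (after 5 factors)
= 759375

759375


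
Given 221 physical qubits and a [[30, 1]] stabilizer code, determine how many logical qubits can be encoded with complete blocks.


Each code block uses 30 physical qubits for 1 logical qubit(s).
Number of complete blocks = floor(221 / 30) = 7
Logical qubits = 7 * 1
= 7

7


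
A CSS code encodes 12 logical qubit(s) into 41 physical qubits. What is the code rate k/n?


Code rate R = k/n
= 12/41
= 0.2927

0.2927


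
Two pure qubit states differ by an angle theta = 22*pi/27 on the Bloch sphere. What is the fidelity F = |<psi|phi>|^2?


For states separated by angle theta on Bloch sphere:
F = cos^2(theta/2)
theta = 22*pi/27 = 2.5598
theta/2 = 1.2799
cos(theta/2) = 0.2868
F = 0.0823

0.0823


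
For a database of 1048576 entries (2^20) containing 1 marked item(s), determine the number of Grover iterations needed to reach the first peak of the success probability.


After j Grover iterations the success probability is P(j) = sin^2((2j+1)*theta), where sin(theta) = sqrt(k/N).
N = 2^20 = 1048576, k = 1
sin(theta) = sqrt(k/N) = 0.0009765625
theta = arcsin(sqrt(k/N)) = 0.0009765626552 rad
P(j) reaches its first maximum when (2j+1)*theta is as close as possible to pi/2, i.e. j = round(pi/(4*theta) - 1/2).
pi/(4*theta) - 1/2 = 803.7476
(For comparison, the common estimate pi/4 * sqrt(N/k) = 804.2477; the exact maximiser is used here.)
Optimal iterations = 804

804


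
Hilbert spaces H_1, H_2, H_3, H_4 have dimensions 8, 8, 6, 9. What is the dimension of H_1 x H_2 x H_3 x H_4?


dim(H_1 x H_2 x H_3 x H_4) = 8 * 8 * 6 * 9
= 64 * 6 * 9
= 384 * 9
= 3456

3456


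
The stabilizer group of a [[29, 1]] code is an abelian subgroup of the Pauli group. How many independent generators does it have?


For an [[n,k]] stabilizer code:
Number of stabilizer generators = n - k
= 29 - 1
= 28

28


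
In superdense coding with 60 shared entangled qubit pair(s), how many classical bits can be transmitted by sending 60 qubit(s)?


Superdense coding allows 2 classical bits per shared entangled pair.
60 pair(s) -> 2 * 60 = 120 classical bits

120


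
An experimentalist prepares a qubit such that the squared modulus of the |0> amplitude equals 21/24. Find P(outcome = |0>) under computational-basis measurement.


|alpha|^2 = 21/24 = 0.8750
|beta|^2 = 1 - 21/24 = 3/24 = 0.1250
P(|0>) = |alpha|^2 = 0.8750

0.8750


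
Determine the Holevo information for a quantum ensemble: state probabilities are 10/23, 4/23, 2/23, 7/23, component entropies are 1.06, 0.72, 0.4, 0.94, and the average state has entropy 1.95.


chi = S(rho) - sum_i p_i * S(rho_i)
Weighted entropy = 10/23 * 1.06 + 4/23 * 0.72 + 2/23 * 0.4 + 7/23 * 0.94
= 0.9070
chi = 1.95 - 0.9070
= 1.0430

1.0430


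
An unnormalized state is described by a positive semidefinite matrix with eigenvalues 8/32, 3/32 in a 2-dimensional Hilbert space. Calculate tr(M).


tr(M) = sum of eigenvalues
= 8/32 + 3/32
= 11/32
= 0.3438

0.3438


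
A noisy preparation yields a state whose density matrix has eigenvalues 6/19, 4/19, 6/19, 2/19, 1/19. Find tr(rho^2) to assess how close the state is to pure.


tr(rho^2) = sum of eigenvalues squared
= (6/19)^2 + (4/19)^2 + (6/19)^2 + (2/19)^2 + (1/19)^2
= (36 + 16 + 36 + 4 + 1) / 361
= 93/361
= 0.2576

0.2576


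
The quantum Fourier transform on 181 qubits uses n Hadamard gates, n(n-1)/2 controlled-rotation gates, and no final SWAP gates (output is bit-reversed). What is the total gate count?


Hadamard gates: 181
Controlled rotations: n*(n-1)/2 = 181*180/2 = 16290
SWAP gates: 0 (omitted)
Total = 181 + 16290
= 16471

16471


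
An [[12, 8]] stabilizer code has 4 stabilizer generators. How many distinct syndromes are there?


Each stabilizer generator gives a binary (+1 or -1) measurement outcome.
With 4 independent generators:
Total syndromes = 2^4
= 16

16


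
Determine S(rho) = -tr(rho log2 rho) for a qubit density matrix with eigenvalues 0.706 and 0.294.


S = -p*log2(p) - (1-p)*log2(1-p)
p = 0.7060, 1-p = 0.2940
= -0.7060 * log2(0.7060) - 0.2940 * log2(0.2940)
= -(-0.3546) - (-0.5192)
= 0.8738

0.8738


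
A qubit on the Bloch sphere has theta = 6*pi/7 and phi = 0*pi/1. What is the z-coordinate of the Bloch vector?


theta = 2.6928, phi = 0.0000
r_z = cos(theta) = -0.9010

-0.9010


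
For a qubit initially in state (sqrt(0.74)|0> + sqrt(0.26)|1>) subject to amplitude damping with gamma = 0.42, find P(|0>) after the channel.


For amplitude damping with parameter gamma on state sqrt(a)|0> + sqrt(b)|1>:
alpha^2 = 0.74, beta^2 = 0.26
P(|0>) = alpha^2 + gamma * beta^2
= 0.74 + 0.42 * 0.26
= 0.74 + 0.1092
= 0.8492

0.8492


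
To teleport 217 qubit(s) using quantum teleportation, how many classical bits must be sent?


Quantum teleportation requires 2 classical bits per qubit teleported.
217 qubit(s) -> 2 * 217 = 434 classical bits

434


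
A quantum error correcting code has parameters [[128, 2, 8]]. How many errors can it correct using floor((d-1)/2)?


Code parameters: [[128, 2, 8]], distance d = 8.
Number of correctable errors = floor((d-1)/2)
= floor((8 - 1)/2)
= floor(7/2)
= 3

3


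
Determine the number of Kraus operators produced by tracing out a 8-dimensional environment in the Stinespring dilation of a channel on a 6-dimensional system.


Tracing out the environment in an orthonormal basis {|i>_E} gives Kraus operators K_i = <i|_E U |0>_E.
Number of Kraus operators = dim(H_env) = d_env
= 8

8


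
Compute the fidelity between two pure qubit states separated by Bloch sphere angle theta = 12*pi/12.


For states separated by angle theta on Bloch sphere:
F = cos^2(theta/2)
theta = 12*pi/12 = 3.1416
theta/2 = 1.5708
cos(theta/2) = 0.0000
F = 0.0000

0.0000


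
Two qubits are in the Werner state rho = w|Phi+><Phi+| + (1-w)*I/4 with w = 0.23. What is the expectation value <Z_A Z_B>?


|Phi+> = (|00> + |11>)/sqrt(2)
For the pure Bell state, <Z_A Z_B> = +1 (Bell-state Pauli correlator).
The maximally-mixed part I/4 has tr(I/4 * P tensor P) = 0 for any traceless Pauli P.
So <Z_A Z_B>_rho = w * (+1) + (1 - w) * 0
= 0.23 * (+1)
= 0.2300

0.2300


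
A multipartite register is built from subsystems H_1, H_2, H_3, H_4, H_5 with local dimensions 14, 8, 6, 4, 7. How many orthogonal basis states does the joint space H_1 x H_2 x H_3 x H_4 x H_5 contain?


dim(H_1 x H_2 x H_3 x H_4 x H_5) = 14 * 8 * 6 * 4 * 7
= 112 * 6 * 4 * 7
= 672 * 4 * 7
= 2688 * 7
= 18816

18816


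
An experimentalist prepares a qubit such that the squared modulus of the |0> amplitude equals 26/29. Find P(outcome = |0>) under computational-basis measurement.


|alpha|^2 = 26/29 = 0.8966
|beta|^2 = 1 - 26/29 = 3/29 = 0.1034
P(|0>) = |alpha|^2 = 0.8966

0.8966


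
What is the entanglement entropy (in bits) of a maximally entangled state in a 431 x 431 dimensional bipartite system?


For a maximally entangled state in d x d:
S = log2(d) = log2(431)
= 8.7515

8.7515


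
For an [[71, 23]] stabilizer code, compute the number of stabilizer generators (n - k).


For an [[n,k]] stabilizer code:
Number of stabilizer generators = n - k
= 71 - 23
= 48

48


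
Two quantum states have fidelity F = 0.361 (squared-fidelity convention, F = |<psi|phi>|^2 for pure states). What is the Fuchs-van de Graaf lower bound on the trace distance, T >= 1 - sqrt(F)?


Fuchs-van de Graaf (squared-fidelity convention): 1 - sqrt(F) <= T <= sqrt(1 - F).
Lower bound: T >= 1 - sqrt(F)
sqrt(F) = sqrt(0.361) = 0.6008
T >= 1 - 0.6008
T >= 0.3992

0.3992


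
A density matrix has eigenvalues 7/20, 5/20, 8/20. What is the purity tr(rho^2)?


tr(rho^2) = sum of eigenvalues squared
= (7/20)^2 + (5/20)^2 + (8/20)^2
= (49 + 25 + 64) / 400
= 138/400
= 0.3450

0.3450


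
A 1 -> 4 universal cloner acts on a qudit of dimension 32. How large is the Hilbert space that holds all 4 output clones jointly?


Output space = H^(tensor 4) where dim(H) = 32
dim = 32^4
= 1024 (after 2 factors)
= 32768 (after 3 factors)
= 1048576 (after 4 factors)
= 1048576

1048576


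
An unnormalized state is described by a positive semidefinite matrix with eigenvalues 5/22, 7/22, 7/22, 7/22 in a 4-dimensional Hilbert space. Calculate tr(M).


tr(M) = sum of eigenvalues
= 5/22 + 7/22 + 7/22 + 7/22
= 26/22
= 1.1818

1.1818


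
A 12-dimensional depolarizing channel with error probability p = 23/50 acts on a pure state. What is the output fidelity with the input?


F = (1-p) + p/d
= (1 - 0.4600) + 0.4600/12
= 0.5400 + 0.0383
= 0.5783

0.5783


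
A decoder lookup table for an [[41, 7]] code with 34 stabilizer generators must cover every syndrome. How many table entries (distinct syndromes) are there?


Each stabilizer generator gives a binary (+1 or -1) measurement outcome.
With 34 independent generators:
Total syndromes = 2^34
= 17179869184

17179869184
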